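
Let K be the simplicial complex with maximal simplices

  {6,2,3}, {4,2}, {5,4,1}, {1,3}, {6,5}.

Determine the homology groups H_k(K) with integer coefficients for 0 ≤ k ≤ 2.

H_0 ≅ Z,  H_1 ≅ Z^2,  H_2 = 0.

We work with the vertex ordering 1 < 2 < 3 < 4 < 5 < 6. The simplices of K, each written with vertices in increasing order, are:

  0-simplices (6): [1], [2], [3], [4], [5], [6]
  1-simplices (9): [1,3], [1,4], [1,5], [2,3], [2,4], [2,6], [3,6], [4,5], [5,6]
  2-simplices (2): [1,4,5], [2,3,6]

Hence C_0 ≅ Z^6, C_1 ≅ Z^9, C_2 ≅ Z^2.

The boundary map ∂_1: C_1 → C_0 is given by ∂[p,q] = [q] − [p].
As a 6×9 matrix over Z this has rank 5, with invariant factors (1,1,1,1,1).

The boundary map ∂_2: C_2 → C_1 sends each 2-simplex [p,q,r] to [q,r] − [p,r] + [p,q]. For instance
  ∂[2,3,6] = [3,6] − [2,6] + [2,3],
  ∂[1,4,5] = [4,5] − [1,5] + [1,4].
The resulting 9×2 matrix has rank 2, and its Smith normal form has invariant factors (1,1).

Reading off H_k = ker ∂_k / im ∂_{k+1}:

  H_0: rank C_0 − rank ∂_1 = 6 − 5 = 1, and the invariant factors of ∂_1 are all 1, so H_0 = Z.
  H_1: rank ker ∂_1 − rank ∂_2 = (9 − 5) − 2 = 2, and the invariant factors of ∂_2 are all 1, so H_1 = Z^2.
  H_2: rank ker ∂_2 − rank ∂_3 = (2 − 2) − 0 = 0, and there is no ∂_3, so H_2 = 0.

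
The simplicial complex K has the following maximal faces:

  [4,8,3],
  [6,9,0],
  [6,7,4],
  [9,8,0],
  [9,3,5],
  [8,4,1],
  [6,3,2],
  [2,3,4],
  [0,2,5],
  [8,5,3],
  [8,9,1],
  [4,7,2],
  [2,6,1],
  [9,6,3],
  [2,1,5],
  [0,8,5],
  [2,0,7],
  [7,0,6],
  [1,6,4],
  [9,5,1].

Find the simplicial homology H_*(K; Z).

H_0 ≅ Z,  H_1 ≅ Z × Z/2,  H_2 = 0.

K has 10 vertices, 30 edges, 20 triangles.
rank ∂_0 = 0, rank ∂_1 = 9 ⇒ b_0 = 10 − 0 − 9 = 1; all invariant factors of ∂_1 are 1 so no torsion. So H_0 = Z.
rank ∂_1 = 9, rank ∂_2 = 20 ⇒ b_1 = 30 − 9 − 20 = 1; ∂_2 has invariant factor(s) [2] giving torsion. So H_1 = Z × Z/2.
rank ∂_2 = 20, rank ∂_3 = 0 ⇒ b_2 = 20 − 20 − 0 = 0. So H_2 = 0.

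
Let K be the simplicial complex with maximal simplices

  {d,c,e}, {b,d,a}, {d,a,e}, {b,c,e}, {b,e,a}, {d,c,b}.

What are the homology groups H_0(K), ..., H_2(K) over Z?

H_0 ≅ Z,  H_1 = 0,  H_2 ≅ Z.

Fix the vertex order a < b < c < d < e and write every simplex with vertices in increasing order. Then dim K = 2 and the simplices of K are:

  0-simplices (5): a, b, c, d, e
  1-simplices (9): ab, ad, ae, bc, bd, be, cd, ce, de
  2-simplices (6): abd, abe, ade, bcd, bce, cde

so the chain groups are C_0 ≅ Z^5, C_1 ≅ Z^9, C_2 ≅ Z^6.

The boundary map ∂_1: C_1 → C_0 maps an edge to its endpoints' difference, ∂[p,q] = q − p.
The 5×9 boundary matrix has rank 4 and Smith normal form diag(1,1,1,1).

Boundary ∂_2: C_2 → C_1 acts by ∂[p,q,r] = [q,r] − [p,r] + [p,q]. For instance
  ∂abe = be − ae + ab,
  ∂bce = ce − be + bc.
As a 9×6 matrix over Z this has rank 5, with invariant factors (1,1,1,1,1).

Computing H_k = (kernel of ∂_k) / (image of ∂_{k+1}):

  H_0: rank C_0 − rank ∂_1 = 5 − 4 = 1, and the invariant factors of ∂_1 are all 1, so H_0 = Z.
  H_1: rank ker ∂_1 − rank ∂_2 = (9 − 4) − 5 = 0, and the invariant factors of ∂_2 are all 1, so H_1 = 0.
  H_2: rank ker ∂_2 − rank ∂_3 = (6 − 5) − 0 = 1, and there is no ∂_3, so H_2 = Z.

(K is a triangulation of the 2-sphere S^2.)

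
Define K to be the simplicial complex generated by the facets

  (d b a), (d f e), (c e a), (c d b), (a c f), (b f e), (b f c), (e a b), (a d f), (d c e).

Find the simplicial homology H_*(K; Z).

H_0 ≅ Z,  H_1 ≅ Z_2,  H_2 = 0.

Take the total order a < b < c < d < e < f on the vertex set. Then K (dimension 2) consists of the simplices:

  0-simplices (6): a, b, c, d, e, f
  1-simplices (15): ab, ac, ad, ae, af, bc, bd, be, bf, cd, ce, cf, de, df, ef
  2-simplices (10): abd, abe, ace, acf, adf, bcd, bcf, bef, cde, def

Hence C_0 ≅ Z^6, C_1 ≅ Z^15, C_2 ≅ Z^10.

∂_1: C_1 → C_0 maps an edge to its endpoints' difference, ∂[p,q] = q − p.
The resulting 6×15 matrix has rank 5, and its Smith normal form has invariant factors (1,1,1,1,1).

The boundary map ∂_2: C_2 → C_1 maps a triangle to the signed sum of its edges. For instance
  ∂bcd = cd − bd + bc,
  ∂def = ef − df + de.
The resulting 15×10 matrix has rank 10, and its Smith normal form has invariant factors (1,1,1,1,1,1,1,1,1,2).

Now H_k = ker ∂_k / im ∂_{k+1}, so:

  H_0: rank C_0 − rank ∂_1 = 6 − 5 = 1, and the invariant factors of ∂_1 are all 1, so H_0 ≅ Z.
  H_1: rank ker ∂_1 − rank ∂_2 = (15 − 5) − 10 = 0, and ∂_2 has invariant factor 2 > 1, so H_1 ≅ Z_2.
  H_2: rank ker ∂_2 − rank ∂_3 = (10 − 10) − 0 = 0, and there is no ∂_3, so H_2 ≅ 0.

As a check, the Euler characteristic is 6 − 15 + 10 = 1, which agrees with 1 − 0 + 0 = 1.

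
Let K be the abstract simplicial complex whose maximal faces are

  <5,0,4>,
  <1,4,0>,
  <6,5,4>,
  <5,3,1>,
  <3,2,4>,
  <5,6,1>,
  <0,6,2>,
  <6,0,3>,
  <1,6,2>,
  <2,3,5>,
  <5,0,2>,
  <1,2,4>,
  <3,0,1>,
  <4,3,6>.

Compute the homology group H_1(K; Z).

H_1 = Z^2.

Order the vertices as 0 < 1 < 2 < 3 < 4 < 5 < 6. Listing each simplex with vertices in this order, K has dimension 2 with simplices:

  0-simplices (7): [0], [1], [2], [3], [4], [5], [6]
  1-simplices (21): [0,1], [0,2], [0,3], [0,4], [0,5], [0,6], [1,2], [1,3], [1,4], [1,5], [1,6], [2,3], [2,4], [2,5], [2,6], [3,4], [3,5], [3,6], [4,5], [4,6], [5,6]
  2-simplices (14): [0,1,3], [0,1,4], [0,2,5], [0,2,6], [0,3,6], [0,4,5], [1,2,4], [1,2,6], [1,3,5], [1,5,6], [2,3,4], [2,3,5], [3,4,6], [4,5,6]

so the chain groups are C_0 ≅ Z^7, C_1 ≅ Z^21, C_2 ≅ Z^14.

Boundary ∂_1: C_1 → C_0 maps an edge to its endpoints' difference, ∂[p,q] = q − p. For instance
  ∂[0,2] = [2] − [0].
As a 7×21 matrix over Z this has rank 6, with invariant factors (1,1,1,1,1,1).

Boundary ∂_2: C_2 → C_1 sends each 2-simplex [p,q,r] to [q,r] − [p,r] + [p,q]. For instance
  ∂[0,1,4] = [1,4] − [0,4] + [0,1],
  ∂[0,2,6] = [2,6] − [0,6] + [0,2].
The resulting 21×14 matrix has rank 13, and its Smith normal form has invariant factors (1,1,1,1,1,1,1,1,1,1,1,1,1).

Now H_k = ker ∂_k / im ∂_{k+1}, so:

  H_1: rank ker ∂_1 − rank ∂_2 = (21 − 6) − 13 = 2, and the invariant factors of ∂_2 are all 1, so H_1 = Z^2.

(K is a triangulation of the torus T^2.)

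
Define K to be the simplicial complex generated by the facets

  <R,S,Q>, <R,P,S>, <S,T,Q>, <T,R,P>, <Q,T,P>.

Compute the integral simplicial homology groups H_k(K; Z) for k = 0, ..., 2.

K has 5 vertices, 10 edges, 5 triangles.
rank ∂_0 = 0, rank ∂_1 = 4 ⇒ b_0 = 5 − 0 − 4 = 1; all invariant factors of ∂_1 are 1 so no torsion. So H_0 = Z.
rank ∂_1 = 4, rank ∂_2 = 5 ⇒ b_1 = 10 − 4 − 5 = 1; all invariant factors of ∂_2 are 1 so no torsion. So H_1 = Z.
rank ∂_2 = 5, rank ∂_3 = 0 ⇒ b_2 = 5 − 5 − 0 = 0. So H_2 = 0.

H_0 = Z,  H_1 = Z,  H_2 = 0.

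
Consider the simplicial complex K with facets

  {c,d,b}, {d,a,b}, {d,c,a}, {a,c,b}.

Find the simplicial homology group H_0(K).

H_0 ≅ Z.

Take the total order a < b < c < d on the vertex set. Then K (dimension 2) consists of the simplices:

  0-simplices (4): a, b, c, d
  1-simplices (6): ab, ac, ad, bc, bd, cd
  2-simplices (4): abc, abd, acd, bcd

so the chain groups are C_0 ≅ Z^4, C_1 ≅ Z^6, C_2 ≅ Z^4.

The boundary map ∂_1: C_1 → C_0 is given by ∂[p,q] = [q] − [p].
As a 4×6 matrix over Z this has rank 3, with invariant factors (1,1,1).

The boundary map ∂_2: C_2 → C_1 maps a triangle to the signed sum of its edges. For instance
  ∂bcd = cd − bd + bc,
  ∂abd = bd − ad + ab.
As a 6×4 matrix over Z this has rank 3, with invariant factors (1,1,1).

Reading off H_k = ker ∂_k / im ∂_{k+1}:

  H_0: rank C_0 − rank ∂_1 = 4 − 3 = 1, and the invariant factors of ∂_1 are all 1, so H_0 = Z.

(K is a triangulation of the 2-sphere S^2.)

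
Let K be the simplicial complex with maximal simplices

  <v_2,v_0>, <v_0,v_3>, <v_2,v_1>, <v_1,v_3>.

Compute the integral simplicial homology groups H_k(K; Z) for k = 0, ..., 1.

Fix the vertex order v_0 < v_1 < v_2 < v_3 and write every simplex with vertices in increasing order. Then dim K = 1 and the simplices of K are:

  0-simplices (4): [v_0], [v_1], [v_2], [v_3]
  1-simplices (4): [v_0,v_2], [v_0,v_3], [v_1,v_2], [v_1,v_3]

giving chain groups C_0 ≅ Z^4, C_1 ≅ Z^4.

∂_1: C_1 → C_0 maps an edge to its endpoints' difference, ∂[p,q] = q − p. For instance
  ∂[v_1,v_3] = [v_3] − [v_1].
This gives a 4×4 integer matrix of rank 3; reducing to Smith normal form yields diagonal entries (1,1,1).

Computing H_k = (kernel of ∂_k) / (image of ∂_{k+1}):

  H_0: rank C_0 − rank ∂_1 = 4 − 3 = 1, and the invariant factors of ∂_1 are all 1, so H_0 = Z.
  H_1: rank ker ∂_1 − rank ∂_2 = (4 − 3) − 0 = 1, and there is no ∂_2, so H_1 = Z.

As a check, the Euler characteristic is 4 − 4 = 0, which agrees with 1 − 1 = 0.

H_0 ≅ Z,  H_1 ≅ Z.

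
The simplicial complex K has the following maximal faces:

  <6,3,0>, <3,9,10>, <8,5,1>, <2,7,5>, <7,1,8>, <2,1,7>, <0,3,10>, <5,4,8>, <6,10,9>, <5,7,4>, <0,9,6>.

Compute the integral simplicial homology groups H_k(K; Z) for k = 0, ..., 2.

H_0 = Z^2,  H_1 = Z^2,  H_2 = 0.

Take the total order 0 < 1 < 2 < 3 < 4 < 5 < 6 < 7 < 8 < 9 < 10 on the vertex set. Then K (dimension 2) consists of the simplices:

  0-simplices (11): [0], [1], [2], [3], [4], [5], [6], [7], [8], [9], [10]
  1-simplices (22): [0,3], [0,6], [0,9], [0,10], [1,2], [1,5], [1,7], [1,8], [2,5], [2,7], [3,6], [3,9], [3,10], [4,5], [4,7], [4,8], [5,7], [5,8], [6,9], [6,10], [7,8], [9,10]
  2-simplices (11): [0,3,6], [0,3,10], [0,6,9], [1,2,7], [1,5,8], [1,7,8], [2,5,7], [3,9,10], [4,5,7], [4,5,8], [6,9,10]

giving chain groups C_0 ≅ Z^11, C_1 ≅ Z^22, C_2 ≅ Z^11.

The boundary map ∂_1: C_1 → C_0 sends each edge [p,q] (with p < q) to q − p.
The resulting 11×22 matrix has rank 9, and its Smith normal form has invariant factors (1,1,1,1,1,1,1,1,1).

Boundary ∂_2: C_2 → C_1 acts by ∂[p,q,r] = [q,r] − [p,r] + [p,q]. For instance
  ∂[3,9,10] = [9,10] − [3,10] + [3,9],
  ∂[4,5,8] = [5,8] − [4,8] + [4,5].
This gives a 22×11 integer matrix of rank 11; reducing to Smith normal form yields diagonal entries (1,1,1,1,1,1,1,1,1,1,1).

Computing H_k = (kernel of ∂_k) / (image of ∂_{k+1}):

  H_0: rank C_0 − rank ∂_1 = 11 − 9 = 2, and the invariant factors of ∂_1 are all 1, so H_0 = Z^2.
  H_1: rank ker ∂_1 − rank ∂_2 = (22 − 9) − 11 = 2, and the invariant factors of ∂_2 are all 1, so H_1 = Z^2.
  H_2: rank ker ∂_2 − rank ∂_3 = (11 − 11) − 0 = 0, and there is no ∂_3, so H_2 = 0.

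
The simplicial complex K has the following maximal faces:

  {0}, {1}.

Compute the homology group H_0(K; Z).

Take the total order 0 < 1 on the vertex set. Then K (dimension 0) consists of the simplices:

  0-simplices (2): [0], [1]

so the chain groups are C_0 ≅ Z^2.

Now H_k = ker ∂_k / im ∂_{k+1}, so:

  H_0: rank C_0 − rank ∂_1 = 2 − 0 = 2, and there is no ∂_1, so H_0 = Z^2.

(K is a triangulation of a set of 2 points.)

H_0 ≅ Z^2.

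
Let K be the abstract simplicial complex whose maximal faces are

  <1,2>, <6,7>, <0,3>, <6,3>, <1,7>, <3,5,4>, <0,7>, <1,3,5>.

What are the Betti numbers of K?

b_0 = 1, b_1 = 2, b_2 = 0.

K has 8 vertices, 11 edges, 2 triangles.
rank ∂_0 = 0, rank ∂_1 = 7 ⇒ b_0 = 8 − 0 − 7 = 1; all invariant factors of ∂_1 are 1 so no torsion. So H_0 ≅ Z.
rank ∂_1 = 7, rank ∂_2 = 2 ⇒ b_1 = 11 − 7 − 2 = 2; all invariant factors of ∂_2 are 1 so no torsion. So H_1 ≅ Z^2.
rank ∂_2 = 2, rank ∂_3 = 0 ⇒ b_2 = 2 − 2 − 0 = 0. So H_2 ≅ 0.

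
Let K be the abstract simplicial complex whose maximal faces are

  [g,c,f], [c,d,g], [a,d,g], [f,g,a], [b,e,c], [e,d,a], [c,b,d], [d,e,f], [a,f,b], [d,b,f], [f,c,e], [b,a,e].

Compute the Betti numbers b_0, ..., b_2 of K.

K has 7 vertices, 18 edges, 12 triangles.
rank ∂_0 = 0, rank ∂_1 = 6 ⇒ b_0 = 7 − 0 − 6 = 1; all invariant factors of ∂_1 are 1 so no torsion. So H_0 = Z.
rank ∂_1 = 6, rank ∂_2 = 12 ⇒ b_1 = 18 − 6 − 12 = 0; ∂_2 has invariant factor(s) [2] giving torsion. So H_1 = Z/2.
rank ∂_2 = 12, rank ∂_3 = 0 ⇒ b_2 = 12 − 12 − 0 = 0. So H_2 = 0.

b_0 = 1, b_1 = 0, b_2 = 0.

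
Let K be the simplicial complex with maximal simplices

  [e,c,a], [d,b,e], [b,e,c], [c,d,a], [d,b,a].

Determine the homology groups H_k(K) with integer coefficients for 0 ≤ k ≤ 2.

Fix the vertex order a < b < c < d < e and write every simplex with vertices in increasing order. Then dim K = 2 and the simplices of K are:

  0-simplices (5): a, b, c, d, e
  1-simplices (10): ab, ac, ad, ae, bc, bd, be, cd, ce, de
  2-simplices (5): abd, acd, ace, bce, bde

giving chain groups C_0 ≅ Z^5, C_1 ≅ Z^10, C_2 ≅ Z^5.

The boundary map ∂_1: C_1 → C_0 is given by ∂[p,q] = [q] − [p].
This gives a 5×10 integer matrix of rank 4; reducing to Smith normal form yields diagonal entries (1,1,1,1).

Boundary ∂_2: C_2 → C_1 maps a triangle to the signed sum of its edges. For instance
  ∂ace = ce − ae + ac,
  ∂acd = cd − ad + ac.
This gives a 10×5 integer matrix of rank 5; reducing to Smith normal form yields diagonal entries (1,1,1,1,1).

From H_k ≅ ker(∂_k) / im(∂_{k+1}) we obtain:

  H_0: rank C_0 − rank ∂_1 = 5 − 4 = 1, and the invariant factors of ∂_1 are all 1, so H_0 ≅ Z.
  H_1: rank ker ∂_1 − rank ∂_2 = (10 − 4) − 5 = 1, and the invariant factors of ∂_2 are all 1, so H_1 ≅ Z.
  H_2: rank ker ∂_2 − rank ∂_3 = (5 − 5) − 0 = 0, and there is no ∂_3, so H_2 ≅ 0.

As a check, the Euler characteristic is 5 − 10 + 5 = 0, which agrees with 1 − 1 + 0 = 0.

H_0 = Z,  H_1 = Z,  H_2 = 0.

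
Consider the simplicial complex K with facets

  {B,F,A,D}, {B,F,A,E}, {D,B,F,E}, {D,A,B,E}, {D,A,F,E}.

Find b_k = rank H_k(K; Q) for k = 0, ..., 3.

b_0 = 1, b_1 = 0, b_2 = 0, b_3 = 1.

Order the vertices as A < B < D < E < F. Listing each simplex with vertices in this order, K has dimension 3 with simplices:

  0-simplices (5): A, B, D, E, F
  1-simplices (10): AB, AD, AE, AF, BD, BE, BF, DE, DF, EF
  2-simplices (10): ABD, ABE, ABF, ADE, ADF, AEF, BDE, BDF, BEF, DEF
  3-simplices (5): ABDE, ABDF, ABEF, ADEF, BDEF

so the chain groups are C_0 ≅ Z^5, C_1 ≅ Z^10, C_2 ≅ Z^10, C_3 ≅ Z^5.

Boundary ∂_1: C_1 → C_0 maps an edge to its endpoints' difference, ∂[p,q] = q − p.
The resulting 5×10 matrix has rank 4, and its Smith normal form has invariant factors (1,1,1,1).

Boundary ∂_2: C_2 → C_1 maps a triangle to the signed sum of its edges. For instance
  ∂AEF = EF − AF + AE,
  ∂ABE = BE − AE + AB.
The resulting 10×10 matrix has rank 6, and its Smith normal form has invariant factors (1,1,1,1,1,1).

∂_3: C_3 → C_2 sends each 3-simplex σ to the alternating sum Σ_i (−1)^i (σ with its i-th vertex removed). For instance
  ∂ADEF = DEF − AEF + ADF − ADE,
  ∂ABDF = BDF − ADF + ABF − ABD.
As a 10×5 matrix over Z this has rank 4, with invariant factors (1,1,1,1).

Computing H_k = (kernel of ∂_k) / (image of ∂_{k+1}):

  H_0: rank C_0 − rank ∂_1 = 5 − 4 = 1, and the invariant factors of ∂_1 are all 1, so H_0 = Z.
  H_1: rank ker ∂_1 − rank ∂_2 = (10 − 4) − 6 = 0, and the invariant factors of ∂_2 are all 1, so H_1 = 0.
  H_2: rank ker ∂_2 − rank ∂_3 = (10 − 6) − 4 = 0, and the invariant factors of ∂_3 are all 1, so H_2 = 0.
  H_3: rank ker ∂_3 − rank ∂_4 = (5 − 4) − 0 = 1, and there is no ∂_4, so H_3 = Z.

Hence the Betti numbers are b_0 = 1, b_1 = 0, b_2 = 0, b_3 = 1.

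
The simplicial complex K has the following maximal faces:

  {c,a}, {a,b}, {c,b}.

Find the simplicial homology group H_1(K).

H_1 ≅ Z.

Order the vertices as a < b < c. Listing each simplex with vertices in this order, K has dimension 1 with simplices:

  0-simplices (3): a, b, c
  1-simplices (3): ab, ac, bc

giving chain groups C_0 ≅ Z^3, C_1 ≅ Z^3.

∂_1: C_1 → C_0 sends each edge [p,q] (with p < q) to q − p. For instance
  ∂ac = c − a.
As a 3×3 matrix over Z this has rank 2, with invariant factors (1,1).

Computing H_k = (kernel of ∂_k) / (image of ∂_{k+1}):

  H_1: rank ker ∂_1 − rank ∂_2 = (3 − 2) − 0 = 1, and there is no ∂_2, so H_1 = Z.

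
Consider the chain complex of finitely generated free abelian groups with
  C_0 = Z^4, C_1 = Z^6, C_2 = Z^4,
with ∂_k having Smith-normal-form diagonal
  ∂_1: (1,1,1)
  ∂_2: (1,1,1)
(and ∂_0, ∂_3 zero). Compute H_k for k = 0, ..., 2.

H_0 ≅ Z,  H_1 = 0,  H_2 ≅ Z.

H_0: b_0 = 4 − 0 − 3 = 1; torsion from ∂_1 factors > 1: none. So H_0 ≅ Z.
H_1: b_1 = 6 − 3 − 3 = 0; torsion from ∂_2 factors > 1: none. So H_1 ≅ 0.
H_2: b_2 = 4 − 3 − 0 = 1; torsion from ∂_3 factors > 1: none. So H_2 ≅ Z.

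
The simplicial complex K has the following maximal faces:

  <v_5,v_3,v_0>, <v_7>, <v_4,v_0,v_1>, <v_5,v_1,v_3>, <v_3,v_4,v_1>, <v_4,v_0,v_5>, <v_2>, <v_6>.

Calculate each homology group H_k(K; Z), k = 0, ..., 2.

H_0 ≅ Z^4,  H_1 ≅ Z,  H_2 = 0.

Fix the vertex order v_0 < v_1 < v_2 < v_3 < v_4 < v_5 < v_6 < v_7 and write every simplex with vertices in increasing order. Then dim K = 2 and the simplices of K are:

  0-simplices (8): [v_0], [v_1], [v_2], [v_3], [v_4], [v_5], [v_6], [v_7]
  1-simplices (10): [v_0,v_1], [v_0,v_3], [v_0,v_4], [v_0,v_5], [v_1,v_3], [v_1,v_4], [v_1,v_5], [v_3,v_4], [v_3,v_5], [v_4,v_5]
  2-simplices (5): [v_0,v_1,v_4], [v_0,v_3,v_5], [v_0,v_4,v_5], [v_1,v_3,v_4], [v_1,v_3,v_5]

giving chain groups C_0 ≅ Z^8, C_1 ≅ Z^10, C_2 ≅ Z^5.

∂_1: C_1 → C_0 sends each edge [p,q] (with p < q) to q − p. For instance
  ∂[v_4,v_5] = [v_5] − [v_4].
This gives a 8×10 integer matrix of rank 4; reducing to Smith normal form yields diagonal entries (1,1,1,1).

∂_2: C_2 → C_1 maps a triangle to the signed sum of its edges. For instance
  ∂[v_0,v_4,v_5] = [v_4,v_5] − [v_0,v_5] + [v_0,v_4],
  ∂[v_0,v_3,v_5] = [v_3,v_5] − [v_0,v_5] + [v_0,v_3].
This gives a 10×5 integer matrix of rank 5; reducing to Smith normal form yields diagonal entries (1,1,1,1,1).

Reading off H_k = ker ∂_k / im ∂_{k+1}:

  H_0: rank C_0 − rank ∂_1 = 8 − 4 = 4, and the invariant factors of ∂_1 are all 1, so H_0 ≅ Z^4.
  H_1: rank ker ∂_1 − rank ∂_2 = (10 − 4) − 5 = 1, and the invariant factors of ∂_2 are all 1, so H_1 ≅ Z.
  H_2: rank ker ∂_2 − rank ∂_3 = (5 − 5) − 0 = 0, and there is no ∂_3, so H_2 ≅ 0.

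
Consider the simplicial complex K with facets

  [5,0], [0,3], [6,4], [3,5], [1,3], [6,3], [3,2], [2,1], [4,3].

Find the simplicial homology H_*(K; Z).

H_0 = Z,  H_1 = Z^3.

Order the vertices as 0 < 1 < 2 < 3 < 4 < 5 < 6. Listing each simplex with vertices in this order, K has dimension 1 with simplices:

  0-simplices (7): [0], [1], [2], [3], [4], [5], [6]
  1-simplices (9): [0,3], [0,5], [1,2], [1,3], [2,3], [3,4], [3,5], [3,6], [4,6]

so the chain groups are C_0 ≅ Z^7, C_1 ≅ Z^9.

∂_1: C_1 → C_0 is given by ∂[p,q] = [q] − [p]. For instance
  ∂[2,3] = [3] − [2].
This gives a 7×9 integer matrix of rank 6; reducing to Smith normal form yields diagonal entries (1,1,1,1,1,1).

Now H_k = ker ∂_k / im ∂_{k+1}, so:

  H_0: rank C_0 − rank ∂_1 = 7 − 6 = 1, and the invariant factors of ∂_1 are all 1, so H_0 = Z.
  H_1: rank ker ∂_1 − rank ∂_2 = (9 − 6) − 0 = 3, and there is no ∂_2, so H_1 = Z^3.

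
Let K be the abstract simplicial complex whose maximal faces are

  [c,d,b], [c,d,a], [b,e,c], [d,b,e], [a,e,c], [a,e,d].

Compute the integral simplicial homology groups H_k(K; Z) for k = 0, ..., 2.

Fix the vertex order a < b < c < d < e and write every simplex with vertices in increasing order. Then dim K = 2 and the simplices of K are:

  0-simplices (5): a, b, c, d, e
  1-simplices (9): ac, ad, ae, bc, bd, be, cd, ce, de
  2-simplices (6): acd, ace, ade, bcd, bce, bde

Hence C_0 ≅ Z^5, C_1 ≅ Z^9, C_2 ≅ Z^6.

Boundary ∂_1: C_1 → C_0 is given by ∂[p,q] = [q] − [p].
As a 5×9 matrix over Z this has rank 4, with invariant factors (1,1,1,1).

Boundary ∂_2: C_2 → C_1 maps a triangle to the signed sum of its edges. For instance
  ∂acd = cd − ad + ac,
  ∂ace = ce − ae + ac.
This gives a 9×6 integer matrix of rank 5; reducing to Smith normal form yields diagonal entries (1,1,1,1,1).

Reading off H_k = ker ∂_k / im ∂_{k+1}:

  H_0: rank C_0 − rank ∂_1 = 5 − 4 = 1, and the invariant factors of ∂_1 are all 1, so H_0 ≅ Z.
  H_1: rank ker ∂_1 − rank ∂_2 = (9 − 4) − 5 = 0, and the invariant factors of ∂_2 are all 1, so H_1 ≅ 0.
  H_2: rank ker ∂_2 − rank ∂_3 = (6 − 5) − 0 = 1, and there is no ∂_3, so H_2 ≅ Z.

(K is a triangulation of the 2-sphere S^2.)

H_0 = Z,  H_1 = 0,  H_2 = Z.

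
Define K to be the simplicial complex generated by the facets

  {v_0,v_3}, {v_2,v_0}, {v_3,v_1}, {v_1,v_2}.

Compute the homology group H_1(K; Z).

H_1 ≅ Z.

Take the total order v_0 < v_1 < v_2 < v_3 on the vertex set. Then K (dimension 1) consists of the simplices:

  0-simplices (4): [v_0], [v_1], [v_2], [v_3]
  1-simplices (4): [v_0,v_2], [v_0,v_3], [v_1,v_2], [v_1,v_3]

Hence C_0 ≅ Z^4, C_1 ≅ Z^4.

∂_1: C_1 → C_0 is given by ∂[p,q] = [q] − [p].
The resulting 4×4 matrix has rank 3, and its Smith normal form has invariant factors (1,1,1).

Now H_k = ker ∂_k / im ∂_{k+1}, so:

  H_1: rank ker ∂_1 − rank ∂_2 = (4 − 3) − 0 = 1, and there is no ∂_2, so H_1 ≅ Z.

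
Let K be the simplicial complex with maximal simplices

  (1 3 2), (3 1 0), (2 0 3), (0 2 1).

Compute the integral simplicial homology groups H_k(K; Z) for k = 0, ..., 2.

Take the total order 0 < 1 < 2 < 3 on the vertex set. Then K (dimension 2) consists of the simplices:

  0-simplices (4): [0], [1], [2], [3]
  1-simplices (6): [0,1], [0,2], [0,3], [1,2], [1,3], [2,3]
  2-simplices (4): [0,1,2], [0,1,3], [0,2,3], [1,2,3]

giving chain groups C_0 ≅ Z^4, C_1 ≅ Z^6, C_2 ≅ Z^4.

Boundary ∂_1: C_1 → C_0 sends each edge [p,q] (with p < q) to q − p.
This gives a 4×6 integer matrix of rank 3; reducing to Smith normal form yields diagonal entries (1,1,1).

Boundary ∂_2: C_2 → C_1 acts by ∂[p,q,r] = [q,r] − [p,r] + [p,q]. For instance
  ∂[1,2,3] = [2,3] − [1,3] + [1,2],
  ∂[0,1,3] = [1,3] − [0,3] + [0,1].
This gives a 6×4 integer matrix of rank 3; reducing to Smith normal form yields diagonal entries (1,1,1).

From H_k ≅ ker(∂_k) / im(∂_{k+1}) we obtain:

  H_0: rank C_0 − rank ∂_1 = 4 − 3 = 1, and the invariant factors of ∂_1 are all 1, so H_0 = Z.
  H_1: rank ker ∂_1 − rank ∂_2 = (6 − 3) − 3 = 0, and the invariant factors of ∂_2 are all 1, so H_1 = 0.
  H_2: rank ker ∂_2 − rank ∂_3 = (4 − 3) − 0 = 1, and there is no ∂_3, so H_2 = Z.

As a check, the Euler characteristic is 4 − 6 + 4 = 2, which agrees with 1 − 0 + 1 = 2.

H_0 ≅ Z,  H_1 = 0,  H_2 ≅ Z.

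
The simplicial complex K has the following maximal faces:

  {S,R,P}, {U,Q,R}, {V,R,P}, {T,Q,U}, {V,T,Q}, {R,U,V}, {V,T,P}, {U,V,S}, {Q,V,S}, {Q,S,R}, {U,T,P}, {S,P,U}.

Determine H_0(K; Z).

Fix the vertex order P < Q < R < S < T < U < V and write every simplex with vertices in increasing order. Then dim K = 2 and the simplices of K are:

  0-simplices (7): P, Q, R, S, T, U, V
  1-simplices (18): PR, PS, PT, PU, PV, QR, QS, QT, QU, QV, RS, RU, RV, SU, SV, TU, TV, UV
  2-simplices (12): PRS, PRV, PSU, PTU, PTV, QRS, QRU, QSV, QTU, QTV, RUV, SUV

so the chain groups are C_0 ≅ Z^7, C_1 ≅ Z^18, C_2 ≅ Z^12.

Boundary ∂_1: C_1 → C_0 sends each edge [p,q] (with p < q) to q − p.
The 7×18 boundary matrix has rank 6 and Smith normal form diag(1,1,1,1,1,1).

Boundary ∂_2: C_2 → C_1 sends each 2-simplex [p,q,r] to [q,r] − [p,r] + [p,q]. For instance
  ∂PRV = RV − PV + PR,
  ∂PRS = RS − PS + PR.
As a 18×12 matrix over Z this has rank 12, with invariant factors (1,1,1,1,1,1,1,1,1,1,1,2).

Computing H_k = (kernel of ∂_k) / (image of ∂_{k+1}):

  H_0: rank C_0 − rank ∂_1 = 7 − 6 = 1, and the invariant factors of ∂_1 are all 1, so H_0 = Z.

H_0 = Z.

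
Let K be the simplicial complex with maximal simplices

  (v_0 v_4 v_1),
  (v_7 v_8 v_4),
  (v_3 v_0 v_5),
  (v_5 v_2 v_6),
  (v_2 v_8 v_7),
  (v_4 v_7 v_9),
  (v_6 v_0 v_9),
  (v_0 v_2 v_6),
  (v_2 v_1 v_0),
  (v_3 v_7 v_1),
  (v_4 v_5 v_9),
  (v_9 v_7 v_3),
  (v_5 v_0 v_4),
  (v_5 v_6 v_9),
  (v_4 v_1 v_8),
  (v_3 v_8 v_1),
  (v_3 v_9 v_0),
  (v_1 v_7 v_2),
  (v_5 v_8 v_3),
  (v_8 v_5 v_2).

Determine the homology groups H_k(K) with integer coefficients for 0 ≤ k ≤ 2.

H_0 ≅ Z,  H_1 ≅ Z × Z/2,  H_2 = 0.

Order the vertices as v_0 < v_1 < v_2 < v_3 < v_4 < v_5 < v_6 < v_7 < v_8 < v_9. Listing each simplex with vertices in this order, K has dimension 2 with simplices:

  0-simplices (10): [v_0], [v_1], [v_2], [v_3], [v_4], [v_5], [v_6], [v_7], [v_8], [v_9]
  1-simplices (30): (30 of them)
  2-simplices (20): (20 of them)

giving chain groups C_0 ≅ Z^10, C_1 ≅ Z^30, C_2 ≅ Z^20.

Boundary ∂_1: C_1 → C_0 maps an edge to its endpoints' difference, ∂[p,q] = q − p. For instance
  ∂[v_3,v_7] = [v_7] − [v_3].
This gives a 10×30 integer matrix of rank 9; reducing to Smith normal form yields diagonal entries (1,1,1,1,1,1,1,1,1).

∂_2: C_2 → C_1 acts by ∂[p,q,r] = [q,r] − [p,r] + [p,q]. For instance
  ∂[v_2,v_5,v_8] = [v_5,v_8] − [v_2,v_8] + [v_2,v_5],
  ∂[v_0,v_4,v_5] = [v_4,v_5] − [v_0,v_5] + [v_0,v_4].
As a 30×20 matrix over Z this has rank 20, with invariant factors (1,1,1,1,1,1,1,1,1,1,1,1,1,1,1,1,1,1,1,2).

Computing H_k = (kernel of ∂_k) / (image of ∂_{k+1}):

  H_0: rank C_0 − rank ∂_1 = 10 − 9 = 1, and the invariant factors of ∂_1 are all 1, so H_0 = Z.
  H_1: rank ker ∂_1 − rank ∂_2 = (30 − 9) − 20 = 1, and ∂_2 has invariant factor 2 > 1, so H_1 = Z × Z/2.
  H_2: rank ker ∂_2 − rank ∂_3 = (20 − 20) − 0 = 0, and there is no ∂_3, so H_2 = 0.

As a check, the Euler characteristic is 10 − 30 + 20 = 0, which agrees with 1 − 1 + 0 = 0.
(K is a triangulation of the Klein bottle.)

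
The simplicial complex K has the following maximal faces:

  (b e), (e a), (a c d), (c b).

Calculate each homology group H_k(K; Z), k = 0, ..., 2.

We work with the vertex ordering a < b < c < d < e. The simplices of K, each written with vertices in increasing order, are:

  0-simplices (5): a, b, c, d, e
  1-simplices (6): ac, ad, ae, bc, be, cd
  2-simplices (1): acd

so the chain groups are C_0 ≅ Z^5, C_1 ≅ Z^6, C_2 ≅ Z^1.

∂_1: C_1 → C_0 maps an edge to its endpoints' difference, ∂[p,q] = q − p.
As a 5×6 matrix over Z this has rank 4, with invariant factors (1,1,1,1).

The boundary map ∂_2: C_2 → C_1 maps a triangle to the signed sum of its edges. For instance
  ∂acd = cd − ad + ac.
This gives a 6×1 integer matrix of rank 1; reducing to Smith normal form yields diagonal entries (1).

Reading off H_k = ker ∂_k / im ∂_{k+1}:

  H_0: rank C_0 − rank ∂_1 = 5 − 4 = 1, and the invariant factors of ∂_1 are all 1, so H_0 ≅ Z.
  H_1: rank ker ∂_1 − rank ∂_2 = (6 − 4) − 1 = 1, and the invariant factors of ∂_2 are all 1, so H_1 ≅ Z.
  H_2: rank ker ∂_2 − rank ∂_3 = (1 − 1) − 0 = 0, and there is no ∂_3, so H_2 ≅ 0.

H_0 = Z,  H_1 = Z,  H_2 = 0.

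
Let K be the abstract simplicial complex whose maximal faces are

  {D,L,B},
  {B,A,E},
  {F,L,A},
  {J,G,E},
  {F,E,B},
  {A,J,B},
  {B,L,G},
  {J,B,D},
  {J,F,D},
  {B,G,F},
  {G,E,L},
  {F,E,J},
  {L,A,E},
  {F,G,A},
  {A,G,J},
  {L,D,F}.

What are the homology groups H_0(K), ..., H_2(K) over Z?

Fix the vertex order A < B < D < E < F < G < J < L and write every simplex with vertices in increasing order. Then dim K = 2 and the simplices of K are:

  0-simplices (8): A, B, D, E, F, G, J, L
  1-simplices (24): AB, AE, AF, AG, AJ, AL, BD, BE, BF, BG, BJ, BL, DF, DJ, DL, EF, EG, EJ, EL, FG, FJ, FL, GJ, GL
  2-simplices (16): ABE, ABJ, AEL, AFG, AFL, AGJ, BDJ, BDL, BEF, BFG, BGL, DFJ, DFL, EFJ, EGJ, EGL

so the chain groups are C_0 ≅ Z^8, C_1 ≅ Z^24, C_2 ≅ Z^16.

Boundary ∂_1: C_1 → C_0 is given by ∂[p,q] = [q] − [p]. For instance
  ∂EG = G − E.
As a 8×24 matrix over Z this has rank 7, with invariant factors (1,1,1,1,1,1,1).

Boundary ∂_2: C_2 → C_1 acts by ∂[p,q,r] = [q,r] − [p,r] + [p,q]. For instance
  ∂AEL = EL − AL + AE,
  ∂BDL = DL − BL + BD.
The 24×16 boundary matrix has rank 15 and Smith normal form diag(1,1,1,1,1,1,1,1,1,1,1,1,1,1,1).

Computing H_k = (kernel of ∂_k) / (image of ∂_{k+1}):

  H_0: rank C_0 − rank ∂_1 = 8 − 7 = 1, and the invariant factors of ∂_1 are all 1, so H_0 = Z.
  H_1: rank ker ∂_1 − rank ∂_2 = (24 − 7) − 15 = 2, and the invariant factors of ∂_2 are all 1, so H_1 = Z^2.
  H_2: rank ker ∂_2 − rank ∂_3 = (16 − 15) − 0 = 1, and there is no ∂_3, so H_2 = Z.

H_0 = Z,  H_1 = Z^2,  H_2 = Z.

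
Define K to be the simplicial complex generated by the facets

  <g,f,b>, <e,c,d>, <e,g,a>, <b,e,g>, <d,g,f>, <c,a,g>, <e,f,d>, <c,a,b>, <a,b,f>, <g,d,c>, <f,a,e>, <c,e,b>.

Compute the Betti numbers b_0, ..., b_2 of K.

K has 7 vertices, 18 edges, 12 triangles.
rank ∂_0 = 0, rank ∂_1 = 6 ⇒ b_0 = 7 − 0 − 6 = 1; all invariant factors of ∂_1 are 1 so no torsion. So H_0 ≅ Z.
rank ∂_1 = 6, rank ∂_2 = 12 ⇒ b_1 = 18 − 6 − 12 = 0; ∂_2 has invariant factor(s) [2] giving torsion. So H_1 ≅ Z/2Z.
rank ∂_2 = 12, rank ∂_3 = 0 ⇒ b_2 = 12 − 12 − 0 = 0. So H_2 ≅ 0.

b_0 = 1, b_1 = 0, b_2 = 0.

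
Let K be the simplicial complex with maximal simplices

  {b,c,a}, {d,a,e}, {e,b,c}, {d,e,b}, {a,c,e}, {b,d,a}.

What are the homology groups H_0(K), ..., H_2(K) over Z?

Take the total order a < b < c < d < e on the vertex set. Then K (dimension 2) consists of the simplices:

  0-simplices (5): a, b, c, d, e
  1-simplices (9): ab, ac, ad, ae, bc, bd, be, ce, de
  2-simplices (6): abc, abd, ace, ade, bce, bde

Hence C_0 ≅ Z^5, C_1 ≅ Z^9, C_2 ≅ Z^6.

Boundary ∂_1: C_1 → C_0 is given by ∂[p,q] = [q] − [p].
The resulting 5×9 matrix has rank 4, and its Smith normal form has invariant factors (1,1,1,1).

∂_2: C_2 → C_1 sends each 2-simplex [p,q,r] to [q,r] − [p,r] + [p,q]. For instance
  ∂abd = bd − ad + ab,
  ∂abc = bc − ac + ab.
The resulting 9×6 matrix has rank 5, and its Smith normal form has invariant factors (1,1,1,1,1).

Computing H_k = (kernel of ∂_k) / (image of ∂_{k+1}):

  H_0: rank C_0 − rank ∂_1 = 5 − 4 = 1, and the invariant factors of ∂_1 are all 1, so H_0 = Z.
  H_1: rank ker ∂_1 − rank ∂_2 = (9 − 4) − 5 = 0, and the invariant factors of ∂_2 are all 1, so H_1 = 0.
  H_2: rank ker ∂_2 − rank ∂_3 = (6 − 5) − 0 = 1, and there is no ∂_3, so H_2 = Z.

As a check, the Euler characteristic is 5 − 9 + 6 = 2, which agrees with 1 − 0 + 1 = 2.
(K is a triangulation of the 2-sphere S^2.)

H_0 ≅ Z,  H_1 = 0,  H_2 ≅ Z.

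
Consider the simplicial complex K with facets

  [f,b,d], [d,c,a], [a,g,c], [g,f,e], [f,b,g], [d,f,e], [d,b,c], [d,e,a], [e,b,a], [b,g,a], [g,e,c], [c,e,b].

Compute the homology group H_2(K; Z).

Take the total order a < b < c < d < e < f < g on the vertex set. Then K (dimension 2) consists of the simplices:

  0-simplices (7): a, b, c, d, e, f, g
  1-simplices (18): ab, ac, ad, ae, ag, bc, bd, be, bf, bg, cd, ce, cg, de, df, ef, eg, fg
  2-simplices (12): abe, abg, acd, acg, ade, bcd, bce, bdf, bfg, ceg, def, efg

Hence C_0 ≅ Z^7, C_1 ≅ Z^18, C_2 ≅ Z^12.

Boundary ∂_1: C_1 → C_0 is given by ∂[p,q] = [q] − [p]. For instance
  ∂fg = g − f.
As a 7×18 matrix over Z this has rank 6, with invariant factors (1,1,1,1,1,1).

Boundary ∂_2: C_2 → C_1 acts by ∂[p,q,r] = [q,r] − [p,r] + [p,q]. For instance
  ∂ade = de − ae + ad,
  ∂def = ef − df + de.
This gives a 18×12 integer matrix of rank 12; reducing to Smith normal form yields diagonal entries (1,1,1,1,1,1,1,1,1,1,1,2).

Reading off H_k = ker ∂_k / im ∂_{k+1}:

  H_2: rank ker ∂_2 − rank ∂_3 = (12 − 12) − 0 = 0, and there is no ∂_3, so H_2 ≅ 0.

H_2 = 0.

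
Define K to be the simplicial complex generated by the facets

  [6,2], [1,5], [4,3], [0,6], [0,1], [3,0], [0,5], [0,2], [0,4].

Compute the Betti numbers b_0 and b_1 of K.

We work with the vertex ordering 0 < 1 < 2 < 3 < 4 < 5 < 6. The simplices of K, each written with vertices in increasing order, are:

  0-simplices (7): [0], [1], [2], [3], [4], [5], [6]
  1-simplices (9): [0,1], [0,2], [0,3], [0,4], [0,5], [0,6], [1,5], [2,6], [3,4]

so the chain groups are C_0 ≅ Z^7, C_1 ≅ Z^9.

The boundary map ∂_1: C_1 → C_0 is given by ∂[p,q] = [q] − [p]. For instance
  ∂[0,5] = [5] − [0].
As a 7×9 matrix over Z this has rank 6, with invariant factors (1,1,1,1,1,1).

Computing H_k = (kernel of ∂_k) / (image of ∂_{k+1}):

  H_0: rank C_0 − rank ∂_1 = 7 − 6 = 1, and the invariant factors of ∂_1 are all 1, so H_0 ≅ Z.
  H_1: rank ker ∂_1 − rank ∂_2 = (9 − 6) − 0 = 3, and there is no ∂_2, so H_1 ≅ Z^3.

(K is a triangulation of a wedge of 3 circles.)

Hence the Betti numbers are b_0 = 1, b_1 = 3.

b_0 = 1, b_1 = 3.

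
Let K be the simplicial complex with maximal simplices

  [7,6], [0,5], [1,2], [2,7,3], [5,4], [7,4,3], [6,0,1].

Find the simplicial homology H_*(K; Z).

H_0 ≅ Z,  H_1 ≅ Z^2,  H_2 = 0.

Fix the vertex order 0 < 1 < 2 < 3 < 4 < 5 < 6 < 7 and write every simplex with vertices in increasing order. Then dim K = 2 and the simplices of K are:

  0-simplices (8): [0], [1], [2], [3], [4], [5], [6], [7]
  1-simplices (12): [0,1], [0,5], [0,6], [1,2], [1,6], [2,3], [2,7], [3,4], [3,7], [4,5], [4,7], [6,7]
  2-simplices (3): [0,1,6], [2,3,7], [3,4,7]

giving chain groups C_0 ≅ Z^8, C_1 ≅ Z^12, C_2 ≅ Z^3.

Boundary ∂_1: C_1 → C_0 maps an edge to its endpoints' difference, ∂[p,q] = q − p. For instance
  ∂[2,7] = [7] − [2].
As a 8×12 matrix over Z this has rank 7, with invariant factors (1,1,1,1,1,1,1).

The boundary map ∂_2: C_2 → C_1 maps a triangle to the signed sum of its edges. For instance
  ∂[2,3,7] = [3,7] − [2,7] + [2,3],
  ∂[3,4,7] = [4,7] − [3,7] + [3,4].
As a 12×3 matrix over Z this has rank 3, with invariant factors (1,1,1).

Computing H_k = (kernel of ∂_k) / (image of ∂_{k+1}):

  H_0: rank C_0 − rank ∂_1 = 8 − 7 = 1, and the invariant factors of ∂_1 are all 1, so H_0 = Z.
  H_1: rank ker ∂_1 − rank ∂_2 = (12 − 7) − 3 = 2, and the invariant factors of ∂_2 are all 1, so H_1 = Z^2.
  H_2: rank ker ∂_2 − rank ∂_3 = (3 − 3) − 0 = 0, and there is no ∂_3, so H_2 = 0.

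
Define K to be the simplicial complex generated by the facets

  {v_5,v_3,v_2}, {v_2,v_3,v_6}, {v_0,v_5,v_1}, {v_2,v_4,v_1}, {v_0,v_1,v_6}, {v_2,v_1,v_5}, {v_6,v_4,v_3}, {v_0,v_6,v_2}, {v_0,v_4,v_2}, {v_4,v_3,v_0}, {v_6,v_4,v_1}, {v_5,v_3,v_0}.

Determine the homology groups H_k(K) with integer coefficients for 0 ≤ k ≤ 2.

We work with the vertex ordering v_0 < v_1 < v_2 < v_3 < v_4 < v_5 < v_6. The simplices of K, each written with vertices in increasing order, are:

  0-simplices (7): [v_0], [v_1], [v_2], [v_3], [v_4], [v_5], [v_6]
  1-simplices (18): (18 of them)
  2-simplices (12): (12 of them)

giving chain groups C_0 ≅ Z^7, C_1 ≅ Z^18, C_2 ≅ Z^12.

Boundary ∂_1: C_1 → C_0 sends each edge [p,q] (with p < q) to q − p. For instance
  ∂[v_1,v_2] = [v_2] − [v_1].
This gives a 7×18 integer matrix of rank 6; reducing to Smith normal form yields diagonal entries (1,1,1,1,1,1).

The boundary map ∂_2: C_2 → C_1 sends each 2-simplex [p,q,r] to [q,r] − [p,r] + [p,q]. For instance
  ∂[v_1,v_2,v_4] = [v_2,v_4] − [v_1,v_4] + [v_1,v_2],
  ∂[v_0,v_3,v_4] = [v_3,v_4] − [v_0,v_4] + [v_0,v_3].
The 18×12 boundary matrix has rank 12 and Smith normal form diag(1,1,1,1,1,1,1,1,1,1,1,2).

Now H_k = ker ∂_k / im ∂_{k+1}, so:

  H_0: rank C_0 − rank ∂_1 = 7 − 6 = 1, and the invariant factors of ∂_1 are all 1, so H_0 = Z.
  H_1: rank ker ∂_1 − rank ∂_2 = (18 − 6) − 12 = 0, and ∂_2 has invariant factor 2 > 1, so H_1 = Z_2.
  H_2: rank ker ∂_2 − rank ∂_3 = (12 − 12) − 0 = 0, and there is no ∂_3, so H_2 = 0.

As a check, the Euler characteristic is 7 − 18 + 12 = 1, which agrees with 1 − 0 + 0 = 1.

H_0 ≅ Z,  H_1 ≅ Z_2,  H_2 = 0.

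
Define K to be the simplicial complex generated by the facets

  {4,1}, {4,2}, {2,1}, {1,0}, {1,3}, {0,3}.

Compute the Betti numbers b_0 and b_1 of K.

b_0 = 1, b_1 = 2.

Take the total order 0 < 1 < 2 < 3 < 4 on the vertex set. Then K (dimension 1) consists of the simplices:

  0-simplices (5): [0], [1], [2], [3], [4]
  1-simplices (6): [0,1], [0,3], [1,2], [1,3], [1,4], [2,4]

Hence C_0 ≅ Z^5, C_1 ≅ Z^6.

∂_1: C_1 → C_0 is given by ∂[p,q] = [q] − [p]. For instance
  ∂[1,3] = [3] − [1].
As a 5×6 matrix over Z this has rank 4, with invariant factors (1,1,1,1).

Now H_k = ker ∂_k / im ∂_{k+1}, so:

  H_0: rank C_0 − rank ∂_1 = 5 − 4 = 1, and the invariant factors of ∂_1 are all 1, so H_0 = Z.
  H_1: rank ker ∂_1 − rank ∂_2 = (6 − 4) − 0 = 2, and there is no ∂_2, so H_1 = Z^2.

Hence the Betti numbers are b_0 = 1, b_1 = 2.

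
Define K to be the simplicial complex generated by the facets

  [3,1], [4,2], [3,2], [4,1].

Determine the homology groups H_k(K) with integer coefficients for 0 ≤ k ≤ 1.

H_0 ≅ Z,  H_1 ≅ Z.

We work with the vertex ordering 1 < 2 < 3 < 4. The simplices of K, each written with vertices in increasing order, are:

  0-simplices (4): [1], [2], [3], [4]
  1-simplices (4): [1,3], [1,4], [2,3], [2,4]

so the chain groups are C_0 ≅ Z^4, C_1 ≅ Z^4.

The boundary map ∂_1: C_1 → C_0 sends each edge [p,q] (with p < q) to q − p. For instance
  ∂[2,3] = [3] − [2].
The 4×4 boundary matrix has rank 3 and Smith normal form diag(1,1,1).

Reading off H_k = ker ∂_k / im ∂_{k+1}:

  H_0: rank C_0 − rank ∂_1 = 4 − 3 = 1, and the invariant factors of ∂_1 are all 1, so H_0 ≅ Z.
  H_1: rank ker ∂_1 − rank ∂_2 = (4 − 3) − 0 = 1, and there is no ∂_2, so H_1 ≅ Z.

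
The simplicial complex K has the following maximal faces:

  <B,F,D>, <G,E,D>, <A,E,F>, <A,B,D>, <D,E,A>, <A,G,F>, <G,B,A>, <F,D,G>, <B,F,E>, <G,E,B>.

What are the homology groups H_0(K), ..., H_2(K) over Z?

H_0 = Z,  H_1 = Z_2,  H_2 = 0.

We work with the vertex ordering A < B < D < E < F < G. The simplices of K, each written with vertices in increasing order, are:

  0-simplices (6): A, B, D, E, F, G
  1-simplices (15): AB, AD, AE, AF, AG, BD, BE, BF, BG, DE, DF, DG, EF, EG, FG
  2-simplices (10): ABD, ABG, ADE, AEF, AFG, BDF, BEF, BEG, DEG, DFG

Hence C_0 ≅ Z^6, C_1 ≅ Z^15, C_2 ≅ Z^10.

Boundary ∂_1: C_1 → C_0 maps an edge to its endpoints' difference, ∂[p,q] = q − p. For instance
  ∂EF = F − E.
The 6×15 boundary matrix has rank 5 and Smith normal form diag(1,1,1,1,1).

Boundary ∂_2: C_2 → C_1 sends each 2-simplex [p,q,r] to [q,r] − [p,r] + [p,q]. For instance
  ∂ADE = DE − AE + AD,
  ∂AEF = EF − AF + AE.
As a 15×10 matrix over Z this has rank 10, with invariant factors (1,1,1,1,1,1,1,1,1,2).

Computing H_k = (kernel of ∂_k) / (image of ∂_{k+1}):

  H_0: rank C_0 − rank ∂_1 = 6 − 5 = 1, and the invariant factors of ∂_1 are all 1, so H_0 ≅ Z.
  H_1: rank ker ∂_1 − rank ∂_2 = (15 − 5) − 10 = 0, and ∂_2 has invariant factor 2 > 1, so H_1 ≅ Z_2.
  H_2: rank ker ∂_2 − rank ∂_3 = (10 − 10) − 0 = 0, and there is no ∂_3, so H_2 ≅ 0.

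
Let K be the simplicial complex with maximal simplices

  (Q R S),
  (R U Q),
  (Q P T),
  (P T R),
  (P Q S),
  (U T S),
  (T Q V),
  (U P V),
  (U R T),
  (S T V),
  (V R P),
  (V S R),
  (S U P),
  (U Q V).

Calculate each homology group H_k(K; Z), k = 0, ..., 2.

H_0 ≅ Z,  H_1 ≅ Z^2,  H_2 ≅ Z.

Fix the vertex order P < Q < R < S < T < U < V and write every simplex with vertices in increasing order. Then dim K = 2 and the simplices of K are:

  0-simplices (7): P, Q, R, S, T, U, V
  1-simplices (21): PQ, PR, PS, PT, PU, PV, QR, QS, QT, QU, QV, RS, RT, RU, RV, ST, SU, SV, TU, TV, UV
  2-simplices (14): PQS, PQT, PRT, PRV, PSU, PUV, QRS, QRU, QTV, QUV, RSV, RTU, STU, STV

so the chain groups are C_0 ≅ Z^7, C_1 ≅ Z^21, C_2 ≅ Z^14.

The boundary map ∂_1: C_1 → C_0 sends each edge [p,q] (with p < q) to q − p.
As a 7×21 matrix over Z this has rank 6, with invariant factors (1,1,1,1,1,1).

Boundary ∂_2: C_2 → C_1 sends each 2-simplex [p,q,r] to [q,r] − [p,r] + [p,q]. For instance
  ∂RTU = TU − RU + RT,
  ∂RSV = SV − RV + RS.
The 21×14 boundary matrix has rank 13 and Smith normal form diag(1,1,1,1,1,1,1,1,1,1,1,1,1).

Reading off H_k = ker ∂_k / im ∂_{k+1}:

  H_0: rank C_0 − rank ∂_1 = 7 − 6 = 1, and the invariant factors of ∂_1 are all 1, so H_0 = Z.
  H_1: rank ker ∂_1 − rank ∂_2 = (21 − 6) − 13 = 2, and the invariant factors of ∂_2 are all 1, so H_1 = Z^2.
  H_2: rank ker ∂_2 − rank ∂_3 = (14 − 13) − 0 = 1, and there is no ∂_3, so H_2 = Z.

As a check, the Euler characteristic is 7 − 21 + 14 = 0, which agrees with 1 − 2 + 1 = 0.
(K is a triangulation of the torus T^2.)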